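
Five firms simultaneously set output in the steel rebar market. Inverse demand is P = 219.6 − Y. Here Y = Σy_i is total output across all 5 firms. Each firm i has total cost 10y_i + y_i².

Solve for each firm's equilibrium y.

A representative firm's profit is π_i = y_i(219.6 − Y) − 10y_i − y_i², with Y = y_i + Σ_{j≠i} y_j.
First-order condition: 209.6 − 4y_i − Σ_{j≠i} y_j = 0.
With identical firms, set every y_j = y: then 209.6 − 4y − 4y = 0, i.e. y = 209.6/8 = 26.2.

26.2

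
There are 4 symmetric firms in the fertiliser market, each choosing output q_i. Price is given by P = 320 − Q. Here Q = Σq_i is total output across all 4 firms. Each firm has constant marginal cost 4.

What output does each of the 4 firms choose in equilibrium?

63.2

A representative firm's profit is π_i = q_i(320 − Q) − 4q_i, with Q = q_i + Σ_{j≠i} q_j.
First-order condition: 316 − 2q_i − Σ_{j≠i} q_j = 0.
With identical firms, set every q_j = q: then 316 − 2q − 3q = 0, i.e. q = 316/5 = 63.2.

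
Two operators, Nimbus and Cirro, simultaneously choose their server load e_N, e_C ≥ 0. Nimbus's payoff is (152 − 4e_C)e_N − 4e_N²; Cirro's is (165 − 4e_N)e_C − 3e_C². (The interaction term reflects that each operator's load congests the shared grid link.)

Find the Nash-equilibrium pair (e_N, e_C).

Expanding Nimbus's payoff: 152e_N − 4e_Ce_N − 4e_N².
∂π/∂e_N = 152 − 4e_C − 8e_N = 0, so e_N = 19 − 0.5e_C.
Likewise for Cirro: e_C = 27.5 − (2/3)e_N.
Solving the two reaction functions simultaneously: (1 − (−0.5)(−2/3))e_N = 19 − 0.5·27.5, so (2/3)e_N = 5.25 and e_N = 7.875.
Then e_C = 27.5 − (2/3)·7.875 = 22.25.

7.875, 22.25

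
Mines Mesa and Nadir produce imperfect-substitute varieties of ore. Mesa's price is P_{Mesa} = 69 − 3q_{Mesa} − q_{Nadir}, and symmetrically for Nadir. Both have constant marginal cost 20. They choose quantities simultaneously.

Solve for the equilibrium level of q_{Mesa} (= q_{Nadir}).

Mine Mesa's profit: π = q_{Mesa}(69 − 3q_{Mesa} − q_{Nadir}) − 20q_{Mesa}.
∂π/∂q_{Mesa} = 49 − 6q_{Mesa} − q_{Nadir} = 0 ⇒ q_{Mesa} = 49/6 − (1/6)q_{Nadir}.
Setting q_{Mesa} = q_{Nadir} in the reaction function: q_{Mesa} = 49/6 − (1/6)q_{Mesa}, so q_{Mesa} = (49/6) / (7/6) = 7.

7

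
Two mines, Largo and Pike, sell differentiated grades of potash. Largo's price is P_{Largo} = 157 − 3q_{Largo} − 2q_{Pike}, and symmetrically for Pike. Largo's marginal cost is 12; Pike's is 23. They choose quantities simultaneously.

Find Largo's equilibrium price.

Mine Largo's profit: π = q_{Largo}(157 − 3q_{Largo} − 2q_{Pike}) − 12q_{Largo}.
∂π/∂q_{Largo} = 145 − 6q_{Largo} − 2q_{Pike} = 0 ⇒ q_{Largo} = 145/6 − (1/3)q_{Pike}.
Similarly q_{Pike} = 67/3 − (1/3)q_{Largo}.
Plugging q_{Pike} into Largo's best response: q_{Largo} = 145/6 − (1/3)(67/3 − (1/3)q_{Largo}) ⇒ (8/9)q_{Largo} = 301/18, so q_{Largo} = 18.8125.
Then q_{Pike} = 67/3 − (1/3)·18.8125 = 16.0625.
P_{Largo} = 157 − 3·18.8125 − 2·16.0625 = 68.4375.

68.4375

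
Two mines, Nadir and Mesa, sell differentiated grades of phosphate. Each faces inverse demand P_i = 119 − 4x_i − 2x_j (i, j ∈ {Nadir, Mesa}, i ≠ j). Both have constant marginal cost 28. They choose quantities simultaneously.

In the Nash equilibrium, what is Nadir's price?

Mine Nadir's profit: π = x_{Nadir}(119 − 4x_{Nadir} − 2x_{Mesa}) − 28x_{Nadir}.
∂π/∂x_{Nadir} = 91 − 8x_{Nadir} − 2x_{Mesa} = 0 ⇒ x_{Nadir} = 11.375 − 0.25x_{Mesa}.
The game is symmetric, so in equilibrium x_{Mesa} = x_{Nadir}: the reaction function gives 1.25x_{Nadir} = 11.375, hence x_{Nadir} = 9.1.
P_{Nadir} = 119 − 4·9.1 − 2·9.1 = 64.4.

64.4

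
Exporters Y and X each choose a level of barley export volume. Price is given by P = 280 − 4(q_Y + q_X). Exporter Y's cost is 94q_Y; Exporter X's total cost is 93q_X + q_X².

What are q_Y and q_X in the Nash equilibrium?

17.375, 11.75

Exporter Y's profit: π = q_Y(280 − 4(q_Y + q_X)) − 94q_Y.
∂π/∂q_Y = 186 − 8q_Y − 4q_X = 0, so q_Y = 23.25 − 0.5q_X.
For X: ∂π/∂q_X = 187 − 10q_X − 4q_Y = 0 ⇒ q_X = 18.7 − 0.4q_Y.
Solving the two reaction functions simultaneously: (1 − (−0.5)(−0.4))q_Y = 23.25 − 0.5·18.7, so 0.8q_Y = 13.9 and q_Y = 17.375.
Then q_X = 18.7 − 0.4·17.375 = 11.75.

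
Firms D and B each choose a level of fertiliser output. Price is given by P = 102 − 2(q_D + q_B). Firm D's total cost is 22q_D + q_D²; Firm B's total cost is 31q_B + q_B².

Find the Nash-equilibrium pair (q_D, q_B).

10.5625, 8.3125

Firm D's profit: π = q_D(102 − 2(q_D + q_B)) − 22q_D − q_D².
∂π/∂q_D = 80 − 6q_D − 2q_B = 0, so q_D = 40/3 − (1/3)q_B.
By the same steps for B: q_B = 71/6 − (1/3)q_D.
Substituting the second reaction function into the first: q_D = 40/3 − (1/3)(71/6 − (1/3)q_D), which gives (8/9)q_D = 169/18 ⇒ q_D = 10.5625.
Then q_B = 71/6 − (1/3)·10.5625 = 8.3125.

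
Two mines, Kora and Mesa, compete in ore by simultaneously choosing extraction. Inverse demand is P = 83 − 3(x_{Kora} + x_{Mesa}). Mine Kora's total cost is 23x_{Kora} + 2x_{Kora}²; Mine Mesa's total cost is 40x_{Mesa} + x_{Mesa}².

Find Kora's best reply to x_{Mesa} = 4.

Mine Kora's profit: π = x_{Kora}(83 − 3(x_{Kora} + x_{Mesa})) − 23x_{Kora} − 2x_{Kora}².
∂π/∂x_{Kora} = 60 − 10x_{Kora} − 3x_{Mesa} = 0, so x_{Kora} = 6 − 0.3x_{Mesa}.
At x_{Mesa} = 4: x_{Kora} = 6 − 0.3·4 = 4.8.

4.8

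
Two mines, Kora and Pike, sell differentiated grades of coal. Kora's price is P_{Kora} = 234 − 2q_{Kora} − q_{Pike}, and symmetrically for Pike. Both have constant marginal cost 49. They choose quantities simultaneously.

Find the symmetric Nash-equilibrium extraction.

Mine Kora's profit: π = q_{Kora}(234 − 2q_{Kora} − q_{Pike}) − 49q_{Kora}.
∂π/∂q_{Kora} = 185 − 4q_{Kora} − q_{Pike} = 0 ⇒ q_{Kora} = 46.25 − 0.25q_{Pike}.
By symmetry q_{Pike} = q_{Kora}; substituting into the reaction function, 1.25q_{Kora} = 46.25 and q_{Kora} = 37.

37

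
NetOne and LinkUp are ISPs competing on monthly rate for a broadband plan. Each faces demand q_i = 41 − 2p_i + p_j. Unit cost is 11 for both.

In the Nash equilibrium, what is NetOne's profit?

NetOne's profit: π = (p_{NetOne} − 11)(41 − 2p_{NetOne} + p_{LinkUp}).
∂π/∂p_{NetOne} = 63 − 4p_{NetOne} + p_{LinkUp} = 0 ⇒ p_{NetOne} = 15.75 + 0.25p_{LinkUp}.
By symmetry p_{LinkUp} = p_{NetOne}; substituting into the reaction function, 0.75p_{NetOne} = 15.75 and p_{NetOne} = 21.
q_{NetOne} = 41 − 2·21 + 21 = 20.
Profit = (21 − 11)·20 = 200.

200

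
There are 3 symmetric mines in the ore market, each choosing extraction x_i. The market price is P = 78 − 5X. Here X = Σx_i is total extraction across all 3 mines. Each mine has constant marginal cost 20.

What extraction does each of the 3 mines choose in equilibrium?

A representative mine's profit is π_i = x_i(78 − 5X) − 20x_i, with X = x_i + Σ_{j≠i} x_j.
First-order condition: 58 − 10x_i − 5Σ_{j≠i} x_j = 0.
Imposing symmetry (x_j = x for all j) turns Σ_{j≠i} x_j into 2x, so 58 = 20x and x = 2.9.

2.9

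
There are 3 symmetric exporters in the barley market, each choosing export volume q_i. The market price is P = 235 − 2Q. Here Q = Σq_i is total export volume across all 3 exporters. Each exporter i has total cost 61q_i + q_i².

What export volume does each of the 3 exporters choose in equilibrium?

A representative exporter's profit is π_i = q_i(235 − 2Q) − 61q_i − q_i², with Q = q_i + Σ_{j≠i} q_j.
First-order condition: 174 − 6q_i − 2Σ_{j≠i} q_j = 0.
With identical exporters, set every q_j = q: then 174 − 6q − 4q = 0, i.e. q = 174/10 = 17.4.

17.4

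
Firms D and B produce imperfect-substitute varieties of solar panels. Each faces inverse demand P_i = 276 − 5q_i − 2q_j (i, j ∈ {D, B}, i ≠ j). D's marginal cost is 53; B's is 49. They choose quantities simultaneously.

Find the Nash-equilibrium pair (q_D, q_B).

18.5, 19

Firm D's profit: π = q_D(276 − 5q_D − 2q_B) − 53q_D.
∂π/∂q_D = 223 − 10q_D − 2q_B = 0 ⇒ q_D = 22.3 − 0.2q_B.
Similarly q_B = 22.7 − 0.2q_D.
Solving the two reaction functions simultaneously: (1 − (−0.2)(−0.2))q_D = 22.3 − 0.2·22.7, so 0.96q_D = 17.76 and q_D = 18.5.
Then q_B = 22.7 − 0.2·18.5 = 19.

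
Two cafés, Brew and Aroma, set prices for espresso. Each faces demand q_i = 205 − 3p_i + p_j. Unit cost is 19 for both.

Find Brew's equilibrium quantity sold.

Brew's profit: π = (p_{Brew} − 19)(205 − 3p_{Brew} + p_{Aroma}).
∂π/∂p_{Brew} = 262 − 6p_{Brew} + p_{Aroma} = 0 ⇒ p_{Brew} = 131/3 + (1/6)p_{Aroma}.
The game is symmetric, so in equilibrium p_{Aroma} = p_{Brew}: the reaction function gives (5/6)p_{Brew} = 131/3, hence p_{Brew} = 52.4.
q_{Brew} = 205 − 3·52.4 + 52.4 = 100.2.

100.2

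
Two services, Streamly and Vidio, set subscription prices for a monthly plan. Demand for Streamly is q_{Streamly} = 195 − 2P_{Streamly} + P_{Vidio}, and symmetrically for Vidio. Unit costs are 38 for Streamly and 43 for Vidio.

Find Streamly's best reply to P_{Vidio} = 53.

Streamly's profit: π = (P_{Streamly} − 38)(195 − 2P_{Streamly} + P_{Vidio}).
∂π/∂P_{Streamly} = 271 − 4P_{Streamly} + P_{Vidio} = 0 ⇒ P_{Streamly} = 67.75 + 0.25P_{Vidio}.
At P_{Vidio} = 53: P_{Streamly} = 67.75 + 0.25·53 = 81.

81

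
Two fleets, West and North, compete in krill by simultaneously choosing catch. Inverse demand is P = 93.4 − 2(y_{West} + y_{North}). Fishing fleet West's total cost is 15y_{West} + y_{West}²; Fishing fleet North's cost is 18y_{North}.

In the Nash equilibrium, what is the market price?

Fishing fleet West's profit: π = y_{West}(93.4 − 2(y_{West} + y_{North})) − 15y_{West} − y_{West}².
∂π/∂y_{West} = 78.4 − 6y_{West} − 2y_{North} = 0, so y_{West} = 196/15 − (1/3)y_{North}.
For North: ∂π/∂y_{North} = 75.4 − 4y_{North} − 2y_{West} = 0 ⇒ y_{North} = 18.85 − 0.5y_{West}.
Substituting the second reaction function into the first: y_{West} = 196/15 − (1/3)(18.85 − 0.5y_{West}), which gives (5/6)y_{West} = 407/60 ⇒ y_{West} = 8.14.
Then y_{North} = 18.85 − 0.5·8.14 = 14.78.
Equilibrium price: P = 93.4 − 2·22.92 = 47.56.

47.56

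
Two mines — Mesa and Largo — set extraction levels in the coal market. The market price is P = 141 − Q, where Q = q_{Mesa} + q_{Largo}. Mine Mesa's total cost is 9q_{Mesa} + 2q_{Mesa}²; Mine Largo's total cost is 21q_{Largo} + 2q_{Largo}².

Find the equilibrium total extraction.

36

Mine Mesa's profit: π = q_{Mesa}(141 − (q_{Mesa} + q_{Largo})) − 9q_{Mesa} − 2q_{Mesa}².
∂π/∂q_{Mesa} = 132 − 6q_{Mesa} − q_{Largo} = 0, so q_{Mesa} = 22 − (1/6)q_{Largo}.
By the same steps for Largo: q_{Largo} = 20 − (1/6)q_{Mesa}.
Substituting the second reaction function into the first: q_{Mesa} = 22 − (1/6)(20 − (1/6)q_{Mesa}), which gives (35/36)q_{Mesa} = 56/3 ⇒ q_{Mesa} = 19.2.
Then q_{Largo} = 20 − (1/6)·19.2 = 16.8.
Total extraction: 19.2 + 16.8 = 36.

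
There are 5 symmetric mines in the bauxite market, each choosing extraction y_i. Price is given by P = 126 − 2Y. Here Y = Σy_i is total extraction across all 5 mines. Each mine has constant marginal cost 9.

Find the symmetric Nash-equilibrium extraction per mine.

9.75

A representative mine's profit is π_i = y_i(126 − 2Y) − 9y_i, with Y = y_i + Σ_{j≠i} y_j.
First-order condition: 117 − 4y_i − 2Σ_{j≠i} y_j = 0.
With identical mines, set every y_j = y: then 117 − 4y − 8y = 0, i.e. y = 117/12 = 9.75.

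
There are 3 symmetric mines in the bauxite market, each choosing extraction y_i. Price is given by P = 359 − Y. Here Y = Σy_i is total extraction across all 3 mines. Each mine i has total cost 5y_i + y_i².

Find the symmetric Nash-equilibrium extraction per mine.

59

A representative mine's profit is π_i = y_i(359 − Y) − 5y_i − y_i², with Y = y_i + Σ_{j≠i} y_j.
First-order condition: 354 − 4y_i − Σ_{j≠i} y_j = 0.
With identical mines, set every y_j = y: then 354 − 4y − 2y = 0, i.e. y = 354/6 = 59.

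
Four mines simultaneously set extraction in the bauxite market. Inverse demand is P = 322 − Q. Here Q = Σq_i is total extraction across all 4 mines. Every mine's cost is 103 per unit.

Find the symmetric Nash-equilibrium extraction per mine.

43.8

A representative mine's profit is π_i = q_i(322 − Q) − 103q_i, with Q = q_i + Σ_{j≠i} q_j.
First-order condition: 219 − 2q_i − Σ_{j≠i} q_j = 0.
In a symmetric equilibrium every mine chooses the same q, so Σ_{j≠i} q_j = 3q. The condition becomes 219 − 5q = 0, giving q = 219/5 = 43.8.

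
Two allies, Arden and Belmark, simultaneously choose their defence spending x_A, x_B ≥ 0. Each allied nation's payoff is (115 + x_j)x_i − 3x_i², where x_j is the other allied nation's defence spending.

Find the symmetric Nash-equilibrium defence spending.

Arden's payoff is (115 + x_B)x_A − 3x_A².
∂π/∂x_A = 115 + x_B − 6x_A = 0, so x_A = 115/6 + (1/6)x_B.
The game is symmetric, so in equilibrium x_B = x_A: the reaction function gives (5/6)x_A = 115/6, hence x_A = 23.

23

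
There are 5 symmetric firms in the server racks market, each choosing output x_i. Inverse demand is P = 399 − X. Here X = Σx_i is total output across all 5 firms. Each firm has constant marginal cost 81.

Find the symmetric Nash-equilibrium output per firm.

A representative firm's profit is π_i = x_i(399 − X) − 81x_i, with X = x_i + Σ_{j≠i} x_j.
First-order condition: 318 − 2x_i − Σ_{j≠i} x_j = 0.
Imposing symmetry (x_j = x for all j) turns Σ_{j≠i} x_j into 4x, so 318 = 6x and x = 53.

53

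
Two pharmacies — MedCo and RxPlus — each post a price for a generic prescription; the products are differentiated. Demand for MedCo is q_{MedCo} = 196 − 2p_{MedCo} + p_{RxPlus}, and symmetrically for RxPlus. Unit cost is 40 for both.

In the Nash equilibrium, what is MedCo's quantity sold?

104

MedCo's profit: π = (p_{MedCo} − 40)(196 − 2p_{MedCo} + p_{RxPlus}).
∂π/∂p_{MedCo} = 276 − 4p_{MedCo} + p_{RxPlus} = 0 ⇒ p_{MedCo} = 69 + 0.25p_{RxPlus}.
Setting p_{MedCo} = p_{RxPlus} in the reaction function: p_{MedCo} = 69 + 0.25p_{MedCo}, so p_{MedCo} = 69 / 0.75 = 92.
q_{MedCo} = 196 − 2·92 + 92 = 104.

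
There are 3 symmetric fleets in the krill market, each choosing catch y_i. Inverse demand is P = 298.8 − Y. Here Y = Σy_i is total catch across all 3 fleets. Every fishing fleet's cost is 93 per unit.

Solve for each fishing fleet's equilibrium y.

A representative fishing fleet's profit is π_i = y_i(298.8 − Y) − 93y_i, with Y = y_i + Σ_{j≠i} y_j.
First-order condition: 205.8 − 2y_i − Σ_{j≠i} y_j = 0.
In a symmetric equilibrium every fishing fleet chooses the same y, so Σ_{j≠i} y_j = 2y. The condition becomes 205.8 − 4y = 0, giving y = 205.8/4 = 51.45.

51.45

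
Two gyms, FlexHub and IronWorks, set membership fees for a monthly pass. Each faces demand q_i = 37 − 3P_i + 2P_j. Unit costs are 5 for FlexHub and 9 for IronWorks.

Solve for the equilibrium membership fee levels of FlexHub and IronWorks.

FlexHub's profit: π = (P_{FlexHub} − 5)(37 − 3P_{FlexHub} + 2P_{IronWorks}).
∂π/∂P_{FlexHub} = 52 − 6P_{FlexHub} + 2P_{IronWorks} = 0 ⇒ P_{FlexHub} = 26/3 + (1/3)P_{IronWorks}.
Similarly P_{IronWorks} = 32/3 + (1/3)P_{FlexHub}.
Plugging P_{IronWorks} into FlexHub's best response: P_{FlexHub} = 26/3 + (1/3)(32/3 + (1/3)P_{FlexHub}) ⇒ (8/9)P_{FlexHub} = 110/9, so P_{FlexHub} = 13.75.
Then P_{IronWorks} = 32/3 + (1/3)·13.75 = 15.25.

13.75, 15.25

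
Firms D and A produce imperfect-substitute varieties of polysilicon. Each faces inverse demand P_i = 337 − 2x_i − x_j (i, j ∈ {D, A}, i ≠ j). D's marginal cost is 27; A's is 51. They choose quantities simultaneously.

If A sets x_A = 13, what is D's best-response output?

Firm D's profit: π = x_D(337 − 2x_D − x_A) − 27x_D.
∂π/∂x_D = 310 − 4x_D − x_A = 0 ⇒ x_D = 77.5 − 0.25x_A.
At x_A = 13: x_D = 77.5 − 0.25·13 = 74.25.

74.25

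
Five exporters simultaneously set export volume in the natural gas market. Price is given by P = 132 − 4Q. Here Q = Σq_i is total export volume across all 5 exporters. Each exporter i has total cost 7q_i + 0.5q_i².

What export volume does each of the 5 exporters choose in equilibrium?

A representative exporter's profit is π_i = q_i(132 − 4Q) − 7q_i − 0.5q_i², with Q = q_i + Σ_{j≠i} q_j.
First-order condition: 125 − 9q_i − 4Σ_{j≠i} q_j = 0.
In a symmetric equilibrium every exporter chooses the same q, so Σ_{j≠i} q_j = 4q. The condition becomes 125 − 25q = 0, giving q = 125/25 = 5.

5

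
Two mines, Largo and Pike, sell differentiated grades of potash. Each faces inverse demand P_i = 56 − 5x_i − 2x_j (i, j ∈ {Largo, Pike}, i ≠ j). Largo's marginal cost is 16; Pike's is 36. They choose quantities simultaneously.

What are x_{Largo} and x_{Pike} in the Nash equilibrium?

3.75, 1.25

Mine Largo's profit: π = x_{Largo}(56 − 5x_{Largo} − 2x_{Pike}) − 16x_{Largo}.
∂π/∂x_{Largo} = 40 − 10x_{Largo} − 2x_{Pike} = 0 ⇒ x_{Largo} = 4 − 0.2x_{Pike}.
Similarly x_{Pike} = 2 − 0.2x_{Largo}.
Solving the two reaction functions simultaneously: (1 − (−0.2)(−0.2))x_{Largo} = 4 − 0.2·2, so 0.96x_{Largo} = 3.6 and x_{Largo} = 3.75.
Then x_{Pike} = 2 − 0.2·3.75 = 1.25.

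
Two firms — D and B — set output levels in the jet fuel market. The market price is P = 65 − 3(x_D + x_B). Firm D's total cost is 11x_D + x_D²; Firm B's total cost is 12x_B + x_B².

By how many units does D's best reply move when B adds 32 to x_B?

Firm D's profit: π = x_D(65 − 3(x_D + x_B)) − 11x_D − x_D².
∂π/∂x_D = 54 − 8x_D − 3x_B = 0, so x_D = 6.75 − 0.375x_B.
The reaction-function slope is −0.375, so a 32-unit rise in x_B moves x_D by −0.375 × 32 = −12. D's best response falls — the actions are strategic substitutes.

-12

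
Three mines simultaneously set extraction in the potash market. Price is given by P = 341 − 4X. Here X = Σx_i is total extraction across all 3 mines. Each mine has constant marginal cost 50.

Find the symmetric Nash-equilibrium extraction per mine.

A representative mine's profit is π_i = x_i(341 − 4X) − 50x_i, with X = x_i + Σ_{j≠i} x_j.
First-order condition: 291 − 8x_i − 4Σ_{j≠i} x_j = 0.
Imposing symmetry (x_j = x for all j) turns Σ_{j≠i} x_j into 2x, so 291 = 16x and x = 18.1875.

18.1875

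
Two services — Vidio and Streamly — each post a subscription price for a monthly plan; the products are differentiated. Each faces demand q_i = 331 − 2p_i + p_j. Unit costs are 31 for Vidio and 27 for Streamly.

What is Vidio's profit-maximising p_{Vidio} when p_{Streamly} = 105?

Vidio's profit: π = (p_{Vidio} − 31)(331 − 2p_{Vidio} + p_{Streamly}).
∂π/∂p_{Vidio} = 393 − 4p_{Vidio} + p_{Streamly} = 0 ⇒ p_{Vidio} = 98.25 + 0.25p_{Streamly}.
At p_{Streamly} = 105: p_{Vidio} = 98.25 + 0.25·105 = 124.5.

124.5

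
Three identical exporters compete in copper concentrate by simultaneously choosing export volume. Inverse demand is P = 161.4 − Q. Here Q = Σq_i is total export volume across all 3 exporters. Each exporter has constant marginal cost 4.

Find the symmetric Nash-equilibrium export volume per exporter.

A representative exporter's profit is π_i = q_i(161.4 − Q) − 4q_i, with Q = q_i + Σ_{j≠i} q_j.
First-order condition: 157.4 − 2q_i − Σ_{j≠i} q_j = 0.
With identical exporters, set every q_j = q: then 157.4 − 2q − 2q = 0, i.e. q = 157.4/4 = 39.35.

39.35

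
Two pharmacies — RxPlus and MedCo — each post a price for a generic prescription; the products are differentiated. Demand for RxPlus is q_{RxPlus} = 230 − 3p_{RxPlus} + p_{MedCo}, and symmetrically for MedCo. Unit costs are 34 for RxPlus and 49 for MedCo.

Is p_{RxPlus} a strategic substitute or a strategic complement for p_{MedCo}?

RxPlus's profit: π = (p_{RxPlus} − 34)(230 − 3p_{RxPlus} + p_{MedCo}).
∂π/∂p_{RxPlus} = 332 − 6p_{RxPlus} + p_{MedCo} = 0 ⇒ p_{RxPlus} = 166/3 + (1/6)p_{MedCo}.
The best-response slope dp_{RxPlus}/dp_{MedCo} = 1/6 > 0: the reaction function is upward-sloping, so the choices are strategic complements.

strategic complements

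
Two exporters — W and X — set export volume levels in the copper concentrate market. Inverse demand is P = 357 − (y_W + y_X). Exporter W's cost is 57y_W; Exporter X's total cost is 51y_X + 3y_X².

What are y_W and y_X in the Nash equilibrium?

139.6, 20.8

Exporter W's profit: π = y_W(357 − (y_W + y_X)) − 57y_W.
∂π/∂y_W = 300 − 2y_W − y_X = 0, so y_W = 150 − 0.5y_X.
For X: ∂π/∂y_X = 306 − 8y_X − y_W = 0 ⇒ y_X = 38.25 − 0.125y_W.
Plugging y_X into W's best response: y_W = 150 − 0.5(38.25 − 0.125y_W) ⇒ 0.9375y_W = 130.875, so y_W = 139.6.
Then y_X = 38.25 − 0.125·139.6 = 20.8.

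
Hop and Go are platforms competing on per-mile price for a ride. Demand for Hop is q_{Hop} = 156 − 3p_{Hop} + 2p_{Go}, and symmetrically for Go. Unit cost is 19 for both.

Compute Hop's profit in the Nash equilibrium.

Hop's profit: π = (p_{Hop} − 19)(156 − 3p_{Hop} + 2p_{Go}).
∂π/∂p_{Hop} = 213 − 6p_{Hop} + 2p_{Go} = 0 ⇒ p_{Hop} = 35.5 + (1/3)p_{Go}.
By symmetry p_{Go} = p_{Hop}; substituting into the reaction function, (2/3)p_{Hop} = 35.5 and p_{Hop} = 53.25.
q_{Hop} = 156 − 3·53.25 + 2·53.25 = 102.75.
Profit = (53.25 − 19)·102.75 = 3519.1875.

3519.1875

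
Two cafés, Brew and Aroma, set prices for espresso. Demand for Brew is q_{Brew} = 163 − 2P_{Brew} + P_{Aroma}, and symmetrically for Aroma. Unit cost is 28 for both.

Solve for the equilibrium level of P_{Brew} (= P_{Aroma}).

Brew's profit: π = (P_{Brew} − 28)(163 − 2P_{Brew} + P_{Aroma}).
∂π/∂P_{Brew} = 219 − 4P_{Brew} + P_{Aroma} = 0 ⇒ P_{Brew} = 54.75 + 0.25P_{Aroma}.
By symmetry P_{Aroma} = P_{Brew}; substituting into the reaction function, 0.75P_{Brew} = 54.75 and P_{Brew} = 73.

73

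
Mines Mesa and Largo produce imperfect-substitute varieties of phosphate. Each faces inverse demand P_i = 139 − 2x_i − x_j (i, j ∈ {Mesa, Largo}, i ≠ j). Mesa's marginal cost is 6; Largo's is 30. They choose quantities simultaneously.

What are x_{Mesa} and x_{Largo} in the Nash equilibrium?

Mine Mesa's profit: π = x_{Mesa}(139 − 2x_{Mesa} − x_{Largo}) − 6x_{Mesa}.
∂π/∂x_{Mesa} = 133 − 4x_{Mesa} − x_{Largo} = 0 ⇒ x_{Mesa} = 33.25 − 0.25x_{Largo}.
Similarly x_{Largo} = 27.25 − 0.25x_{Mesa}.
Substituting the second reaction function into the first: x_{Mesa} = 33.25 − 0.25(27.25 − 0.25x_{Mesa}), which gives 0.9375x_{Mesa} = 26.4375 ⇒ x_{Mesa} = 28.2.
Then x_{Largo} = 27.25 − 0.25·28.2 = 20.2.

28.2, 20.2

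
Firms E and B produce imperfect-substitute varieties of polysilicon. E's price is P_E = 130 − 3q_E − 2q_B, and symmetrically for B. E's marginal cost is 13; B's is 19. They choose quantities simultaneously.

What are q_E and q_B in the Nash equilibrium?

Firm E's profit: π = q_E(130 − 3q_E − 2q_B) − 13q_E.
∂π/∂q_E = 117 − 6q_E − 2q_B = 0 ⇒ q_E = 19.5 − (1/3)q_B.
Similarly q_B = 18.5 − (1/3)q_E.
Solving the two reaction functions simultaneously: (1 − (−1/3)(−1/3))q_E = 19.5 − (1/3)·18.5, so (8/9)q_E = 40/3 and q_E = 15.
Then q_B = 18.5 − (1/3)·15 = 13.5.

15, 13.5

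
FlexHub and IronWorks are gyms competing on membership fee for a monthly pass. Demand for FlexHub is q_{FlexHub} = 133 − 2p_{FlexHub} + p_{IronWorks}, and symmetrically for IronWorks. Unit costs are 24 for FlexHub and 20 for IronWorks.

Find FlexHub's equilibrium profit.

2563.28

FlexHub's profit: π = (p_{FlexHub} − 24)(133 − 2p_{FlexHub} + p_{IronWorks}).
∂π/∂p_{FlexHub} = 181 − 4p_{FlexHub} + p_{IronWorks} = 0 ⇒ p_{FlexHub} = 45.25 + 0.25p_{IronWorks}.
Similarly p_{IronWorks} = 43.25 + 0.25p_{FlexHub}.
Substituting the second reaction function into the first: p_{FlexHub} = 45.25 + 0.25(43.25 + 0.25p_{FlexHub}), which gives 0.9375p_{FlexHub} = 56.0625 ⇒ p_{FlexHub} = 59.8.
Then p_{IronWorks} = 43.25 + 0.25·59.8 = 58.2.
q_{FlexHub} = 133 − 2·59.8 + 58.2 = 71.6.
Profit = (59.8 − 24)·71.6 = 2563.28.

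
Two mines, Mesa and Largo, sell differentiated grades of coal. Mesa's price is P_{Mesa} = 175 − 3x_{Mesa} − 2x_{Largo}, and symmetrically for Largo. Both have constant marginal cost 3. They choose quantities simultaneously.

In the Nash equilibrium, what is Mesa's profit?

Mine Mesa's profit: π = x_{Mesa}(175 − 3x_{Mesa} − 2x_{Largo}) − 3x_{Mesa}.
∂π/∂x_{Mesa} = 172 − 6x_{Mesa} − 2x_{Largo} = 0 ⇒ x_{Mesa} = 86/3 − (1/3)x_{Largo}.
Setting x_{Mesa} = x_{Largo} in the reaction function: x_{Mesa} = 86/3 − (1/3)x_{Mesa}, so x_{Mesa} = (86/3) / (4/3) = 21.5.
P_{Mesa} = 175 − 3·21.5 − 2·21.5 = 67.5.
Profit = (67.5 − 3)·21.5 = 1386.75.

1386.75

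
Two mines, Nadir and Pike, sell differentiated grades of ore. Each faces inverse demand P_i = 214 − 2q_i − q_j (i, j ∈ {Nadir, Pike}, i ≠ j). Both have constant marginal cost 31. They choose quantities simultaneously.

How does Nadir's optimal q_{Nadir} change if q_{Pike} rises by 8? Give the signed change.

-2

Mine Nadir's profit: π = q_{Nadir}(214 − 2q_{Nadir} − q_{Pike}) − 31q_{Nadir}.
∂π/∂q_{Nadir} = 183 − 4q_{Nadir} − q_{Pike} = 0 ⇒ q_{Nadir} = 45.75 − 0.25q_{Pike}.
The reaction-function slope is −0.25, so an 8-unit rise in q_{Pike} moves q_{Nadir} by −0.25 × 8 = −2. Nadir's best response falls — the actions are strategic substitutes.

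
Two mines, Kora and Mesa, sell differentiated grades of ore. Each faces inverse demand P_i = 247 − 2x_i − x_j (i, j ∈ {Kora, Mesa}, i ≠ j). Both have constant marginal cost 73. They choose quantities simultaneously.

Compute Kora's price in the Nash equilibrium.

142.6

Mine Kora's profit: π = x_{Kora}(247 − 2x_{Kora} − x_{Mesa}) − 73x_{Kora}.
∂π/∂x_{Kora} = 174 − 4x_{Kora} − x_{Mesa} = 0 ⇒ x_{Kora} = 43.5 − 0.25x_{Mesa}.
By symmetry x_{Mesa} = x_{Kora}; substituting into the reaction function, 1.25x_{Kora} = 43.5 and x_{Kora} = 34.8.
P_{Kora} = 247 − 2·34.8 − 34.8 = 142.6.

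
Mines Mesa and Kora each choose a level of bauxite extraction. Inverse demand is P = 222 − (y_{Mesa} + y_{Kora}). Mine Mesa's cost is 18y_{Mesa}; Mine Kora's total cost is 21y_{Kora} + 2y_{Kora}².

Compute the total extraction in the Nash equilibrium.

111

Mine Mesa's profit: π = y_{Mesa}(222 − (y_{Mesa} + y_{Kora})) − 18y_{Mesa}.
∂π/∂y_{Mesa} = 204 − 2y_{Mesa} − y_{Kora} = 0, so y_{Mesa} = 102 − 0.5y_{Kora}.
For Kora: ∂π/∂y_{Kora} = 201 − 6y_{Kora} − y_{Mesa} = 0 ⇒ y_{Kora} = 33.5 − (1/6)y_{Mesa}.
Solving the two reaction functions simultaneously: (1 − (−0.5)(−1/6))y_{Mesa} = 102 − 0.5·33.5, so (11/12)y_{Mesa} = 85.25 and y_{Mesa} = 93.
Then y_{Kora} = 33.5 − (1/6)·93 = 18.
Total extraction: 93 + 18 = 111.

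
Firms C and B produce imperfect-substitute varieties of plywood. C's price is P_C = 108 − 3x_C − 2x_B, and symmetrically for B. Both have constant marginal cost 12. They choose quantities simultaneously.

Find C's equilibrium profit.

432

Firm C's profit: π = x_C(108 − 3x_C − 2x_B) − 12x_C.
∂π/∂x_C = 96 − 6x_C − 2x_B = 0 ⇒ x_C = 16 − (1/3)x_B.
By symmetry x_B = x_C; substituting into the reaction function, (4/3)x_C = 16 and x_C = 12.
P_C = 108 − 3·12 − 2·12 = 48.
Profit = (48 − 12)·12 = 432.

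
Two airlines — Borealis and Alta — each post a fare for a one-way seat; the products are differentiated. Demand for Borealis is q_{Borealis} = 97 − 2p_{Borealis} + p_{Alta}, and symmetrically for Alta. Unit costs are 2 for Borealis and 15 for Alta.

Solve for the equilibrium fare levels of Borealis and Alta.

Borealis's profit: π = (p_{Borealis} − 2)(97 − 2p_{Borealis} + p_{Alta}).
∂π/∂p_{Borealis} = 101 − 4p_{Borealis} + p_{Alta} = 0 ⇒ p_{Borealis} = 25.25 + 0.25p_{Alta}.
Similarly p_{Alta} = 31.75 + 0.25p_{Borealis}.
Plugging p_{Alta} into Borealis's best response: p_{Borealis} = 25.25 + 0.25(31.75 + 0.25p_{Borealis}) ⇒ 0.9375p_{Borealis} = 33.1875, so p_{Borealis} = 35.4.
Then p_{Alta} = 31.75 + 0.25·35.4 = 40.6.

35.4, 40.6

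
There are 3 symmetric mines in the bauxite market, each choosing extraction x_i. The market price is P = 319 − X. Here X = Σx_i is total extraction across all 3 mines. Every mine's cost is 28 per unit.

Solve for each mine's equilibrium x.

A representative mine's profit is π_i = x_i(319 − X) − 28x_i, with X = x_i + Σ_{j≠i} x_j.
First-order condition: 291 − 2x_i − Σ_{j≠i} x_j = 0.
With identical mines, set every x_j = x: then 291 − 2x − 2x = 0, i.e. x = 291/4 = 72.75.

72.75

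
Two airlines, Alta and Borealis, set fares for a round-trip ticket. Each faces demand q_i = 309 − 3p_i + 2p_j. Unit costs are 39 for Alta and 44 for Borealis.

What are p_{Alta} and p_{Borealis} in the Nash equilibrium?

Alta's profit: π = (p_{Alta} − 39)(309 − 3p_{Alta} + 2p_{Borealis}).
∂π/∂p_{Alta} = 426 − 6p_{Alta} + 2p_{Borealis} = 0 ⇒ p_{Alta} = 71 + (1/3)p_{Borealis}.
Similarly p_{Borealis} = 73.5 + (1/3)p_{Alta}.
Plugging p_{Borealis} into Alta's best response: p_{Alta} = 71 + (1/3)(73.5 + (1/3)p_{Alta}) ⇒ (8/9)p_{Alta} = 95.5, so p_{Alta} = 107.4375.
Then p_{Borealis} = 73.5 + (1/3)·107.4375 = 109.3125.

107.4375, 109.3125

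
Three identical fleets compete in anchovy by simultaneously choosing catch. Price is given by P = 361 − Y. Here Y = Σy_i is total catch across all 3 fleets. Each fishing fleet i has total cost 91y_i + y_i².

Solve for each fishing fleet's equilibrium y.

A representative fishing fleet's profit is π_i = y_i(361 − Y) − 91y_i − y_i², with Y = y_i + Σ_{j≠i} y_j.
First-order condition: 270 − 4y_i − Σ_{j≠i} y_j = 0.
With identical fishing fleets, set every y_j = y: then 270 − 4y − 2y = 0, i.e. y = 270/6 = 45.

45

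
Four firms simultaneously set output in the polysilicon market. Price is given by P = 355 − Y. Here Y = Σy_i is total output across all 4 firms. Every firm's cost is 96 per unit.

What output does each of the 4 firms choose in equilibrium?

51.8

A representative firm's profit is π_i = y_i(355 − Y) − 96y_i, with Y = y_i + Σ_{j≠i} y_j.
First-order condition: 259 − 2y_i − Σ_{j≠i} y_j = 0.
With identical firms, set every y_j = y: then 259 − 2y − 3y = 0, i.e. y = 259/5 = 51.8.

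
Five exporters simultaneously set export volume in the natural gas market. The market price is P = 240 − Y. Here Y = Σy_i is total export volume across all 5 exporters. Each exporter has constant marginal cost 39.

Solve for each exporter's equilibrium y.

33.5

A representative exporter's profit is π_i = y_i(240 − Y) − 39y_i, with Y = y_i + Σ_{j≠i} y_j.
First-order condition: 201 − 2y_i − Σ_{j≠i} y_j = 0.
Imposing symmetry (y_j = y for all j) turns Σ_{j≠i} y_j into 4y, so 201 = 6y and y = 33.5.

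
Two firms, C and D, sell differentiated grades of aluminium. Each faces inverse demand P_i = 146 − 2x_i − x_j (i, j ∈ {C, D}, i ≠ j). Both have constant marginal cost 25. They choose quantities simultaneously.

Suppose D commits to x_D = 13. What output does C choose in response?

Firm C's profit: π = x_C(146 − 2x_C − x_D) − 25x_C.
∂π/∂x_C = 121 − 4x_C − x_D = 0 ⇒ x_C = 30.25 − 0.25x_D.
At x_D = 13: x_C = 30.25 − 0.25·13 = 27.

27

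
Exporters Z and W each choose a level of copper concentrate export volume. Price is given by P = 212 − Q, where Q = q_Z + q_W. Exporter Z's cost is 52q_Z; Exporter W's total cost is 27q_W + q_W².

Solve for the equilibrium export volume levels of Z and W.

65, 30

Exporter Z's profit: π = q_Z(212 − (q_Z + q_W)) − 52q_Z.
∂π/∂q_Z = 160 − 2q_Z − q_W = 0, so q_Z = 80 − 0.5q_W.
For W: ∂π/∂q_W = 185 − 4q_W − q_Z = 0 ⇒ q_W = 46.25 − 0.25q_Z.
Plugging q_W into Z's best response: q_Z = 80 − 0.5(46.25 − 0.25q_Z) ⇒ 0.875q_Z = 56.875, so q_Z = 65.
Then q_W = 46.25 − 0.25·65 = 30.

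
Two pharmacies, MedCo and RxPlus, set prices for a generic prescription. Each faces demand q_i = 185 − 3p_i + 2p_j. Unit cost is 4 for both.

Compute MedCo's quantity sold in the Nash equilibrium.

135.75

MedCo's profit: π = (p_{MedCo} − 4)(185 − 3p_{MedCo} + 2p_{RxPlus}).
∂π/∂p_{MedCo} = 197 − 6p_{MedCo} + 2p_{RxPlus} = 0 ⇒ p_{MedCo} = 197/6 + (1/3)p_{RxPlus}.
The game is symmetric, so in equilibrium p_{RxPlus} = p_{MedCo}: the reaction function gives (2/3)p_{MedCo} = 197/6, hence p_{MedCo} = 49.25.
q_{MedCo} = 185 − 3·49.25 + 2·49.25 = 135.75.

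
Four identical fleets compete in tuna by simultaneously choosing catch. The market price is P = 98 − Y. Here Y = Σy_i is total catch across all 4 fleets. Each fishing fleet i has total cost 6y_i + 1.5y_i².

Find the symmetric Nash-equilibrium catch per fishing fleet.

11.5

A representative fishing fleet's profit is π_i = y_i(98 − Y) − 6y_i − 1.5y_i², with Y = y_i + Σ_{j≠i} y_j.
First-order condition: 92 − 5y_i − Σ_{j≠i} y_j = 0.
In a symmetric equilibrium every fishing fleet chooses the same y, so Σ_{j≠i} y_j = 3y. The condition becomes 92 − 8y = 0, giving y = 92/8 = 11.5.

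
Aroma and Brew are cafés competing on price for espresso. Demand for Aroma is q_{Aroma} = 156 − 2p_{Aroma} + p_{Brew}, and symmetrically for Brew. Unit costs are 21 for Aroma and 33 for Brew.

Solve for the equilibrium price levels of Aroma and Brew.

67.6, 72.4

Aroma's profit: π = (p_{Aroma} − 21)(156 − 2p_{Aroma} + p_{Brew}).
∂π/∂p_{Aroma} = 198 − 4p_{Aroma} + p_{Brew} = 0 ⇒ p_{Aroma} = 49.5 + 0.25p_{Brew}.
Similarly p_{Brew} = 55.5 + 0.25p_{Aroma}.
Solving the two reaction functions simultaneously: (1 − (0.25)(0.25))p_{Aroma} = 49.5 + 0.25·55.5, so 0.9375p_{Aroma} = 63.375 and p_{Aroma} = 67.6.
Then p_{Brew} = 55.5 + 0.25·67.6 = 72.4.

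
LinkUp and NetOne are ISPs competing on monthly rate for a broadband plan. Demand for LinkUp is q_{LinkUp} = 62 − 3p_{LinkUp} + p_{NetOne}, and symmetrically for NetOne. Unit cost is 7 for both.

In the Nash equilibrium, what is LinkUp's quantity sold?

28.8

LinkUp's profit: π = (p_{LinkUp} − 7)(62 − 3p_{LinkUp} + p_{NetOne}).
∂π/∂p_{LinkUp} = 83 − 6p_{LinkUp} + p_{NetOne} = 0 ⇒ p_{LinkUp} = 83/6 + (1/6)p_{NetOne}.
Setting p_{LinkUp} = p_{NetOne} in the reaction function: p_{LinkUp} = 83/6 + (1/6)p_{LinkUp}, so p_{LinkUp} = (83/6) / (5/6) = 16.6.
q_{LinkUp} = 62 − 3·16.6 + 16.6 = 28.8.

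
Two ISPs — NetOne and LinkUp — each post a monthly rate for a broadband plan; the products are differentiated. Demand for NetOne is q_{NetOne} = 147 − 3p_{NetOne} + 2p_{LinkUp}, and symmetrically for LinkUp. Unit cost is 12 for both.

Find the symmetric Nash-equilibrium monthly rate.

NetOne's profit: π = (p_{NetOne} − 12)(147 − 3p_{NetOne} + 2p_{LinkUp}).
∂π/∂p_{NetOne} = 183 − 6p_{NetOne} + 2p_{LinkUp} = 0 ⇒ p_{NetOne} = 30.5 + (1/3)p_{LinkUp}.
By symmetry p_{LinkUp} = p_{NetOne}; substituting into the reaction function, (2/3)p_{NetOne} = 30.5 and p_{NetOne} = 45.75.

45.75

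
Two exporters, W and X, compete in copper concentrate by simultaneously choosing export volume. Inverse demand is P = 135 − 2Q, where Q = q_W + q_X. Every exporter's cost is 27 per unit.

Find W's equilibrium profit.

Exporter W's profit: π = q_W(135 − 2(q_W + q_X)) − 27q_W.
∂π/∂q_W = 108 − 4q_W − 2q_X = 0, so q_W = 27 − 0.5q_X.
By symmetry q_X = q_W; substituting into the reaction function, 1.5q_W = 27 and q_W = 18.
Price P = 135 − 2·36 = 63.
W's profit: (63 − 27)·18 = 648.

648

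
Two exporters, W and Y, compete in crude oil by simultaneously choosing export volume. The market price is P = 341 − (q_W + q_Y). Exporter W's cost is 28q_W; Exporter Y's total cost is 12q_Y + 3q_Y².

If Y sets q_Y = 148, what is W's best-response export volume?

82.5

Exporter W's profit: π = q_W(341 − (q_W + q_Y)) − 28q_W.
∂π/∂q_W = 313 − 2q_W − q_Y = 0, so q_W = 156.5 − 0.5q_Y.
At q_Y = 148: q_W = 156.5 − 0.5·148 = 82.5.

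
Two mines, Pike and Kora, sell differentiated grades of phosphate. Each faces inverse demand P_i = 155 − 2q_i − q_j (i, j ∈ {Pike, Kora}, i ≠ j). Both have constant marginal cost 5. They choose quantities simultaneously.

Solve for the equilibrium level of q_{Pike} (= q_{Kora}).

Mine Pike's profit: π = q_{Pike}(155 − 2q_{Pike} − q_{Kora}) − 5q_{Pike}.
∂π/∂q_{Pike} = 150 − 4q_{Pike} − q_{Kora} = 0 ⇒ q_{Pike} = 37.5 − 0.25q_{Kora}.
By symmetry q_{Kora} = q_{Pike}; substituting into the reaction function, 1.25q_{Pike} = 37.5 and q_{Pike} = 30.

30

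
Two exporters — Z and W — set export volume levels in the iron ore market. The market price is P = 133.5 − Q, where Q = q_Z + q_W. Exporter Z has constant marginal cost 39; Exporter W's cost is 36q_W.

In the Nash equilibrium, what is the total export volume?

Exporter Z's profit: π = q_Z(133.5 − (q_Z + q_W)) − 39q_Z.
∂π/∂q_Z = 94.5 − 2q_Z − q_W = 0, so q_Z = 47.25 − 0.5q_W.
By the same steps for W: q_W = 48.75 − 0.5q_Z.
Substituting the second reaction function into the first: q_Z = 47.25 − 0.5(48.75 − 0.5q_Z), which gives 0.75q_Z = 22.875 ⇒ q_Z = 30.5.
Then q_W = 48.75 − 0.5·30.5 = 33.5.
Total export volume: 30.5 + 33.5 = 64.

64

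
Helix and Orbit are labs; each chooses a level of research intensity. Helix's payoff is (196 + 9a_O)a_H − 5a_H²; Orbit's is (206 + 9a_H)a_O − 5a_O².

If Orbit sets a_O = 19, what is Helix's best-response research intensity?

36.7

Expanding Helix's payoff: 196a_H + 9a_Oa_H − 5a_H².
∂π/∂a_H = 196 + 9a_O − 10a_H = 0, so a_H = 19.6 + 0.9a_O.
At a_O = 19: a_H = 19.6 + 0.9·19 = 36.7.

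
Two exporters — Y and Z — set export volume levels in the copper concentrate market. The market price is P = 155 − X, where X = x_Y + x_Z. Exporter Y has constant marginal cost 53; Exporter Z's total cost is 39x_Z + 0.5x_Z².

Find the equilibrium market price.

91

Exporter Y's profit: π = x_Y(155 − (x_Y + x_Z)) − 53x_Y.
∂π/∂x_Y = 102 − 2x_Y − x_Z = 0, so x_Y = 51 − 0.5x_Z.
For Z: ∂π/∂x_Z = 116 − 3x_Z − x_Y = 0 ⇒ x_Z = 116/3 − (1/3)x_Y.
Substituting the second reaction function into the first: x_Y = 51 − 0.5(116/3 − (1/3)x_Y), which gives (5/6)x_Y = 95/3 ⇒ x_Y = 38.
Then x_Z = 116/3 − (1/3)·38 = 26.
Equilibrium price: P = 155 − 64 = 91.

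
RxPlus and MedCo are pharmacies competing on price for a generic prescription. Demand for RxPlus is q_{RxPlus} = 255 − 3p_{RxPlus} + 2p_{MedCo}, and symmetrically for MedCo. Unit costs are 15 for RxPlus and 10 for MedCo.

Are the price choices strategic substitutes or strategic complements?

RxPlus's profit: π = (p_{RxPlus} − 15)(255 − 3p_{RxPlus} + 2p_{MedCo}).
∂π/∂p_{RxPlus} = 300 − 6p_{RxPlus} + 2p_{MedCo} = 0 ⇒ p_{RxPlus} = 50 + (1/3)p_{MedCo}.
The best-response slope dp_{RxPlus}/dp_{MedCo} = 1/3 > 0: the reaction function is upward-sloping, so the choices are strategic complements.

strategic complements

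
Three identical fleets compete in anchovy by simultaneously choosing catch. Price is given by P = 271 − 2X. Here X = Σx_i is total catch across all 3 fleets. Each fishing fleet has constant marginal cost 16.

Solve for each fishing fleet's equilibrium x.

31.875

A representative fishing fleet's profit is π_i = x_i(271 − 2X) − 16x_i, with X = x_i + Σ_{j≠i} x_j.
First-order condition: 255 − 4x_i − 2Σ_{j≠i} x_j = 0.
In a symmetric equilibrium every fishing fleet chooses the same x, so Σ_{j≠i} x_j = 2x. The condition becomes 255 − 8x = 0, giving x = 255/8 = 31.875.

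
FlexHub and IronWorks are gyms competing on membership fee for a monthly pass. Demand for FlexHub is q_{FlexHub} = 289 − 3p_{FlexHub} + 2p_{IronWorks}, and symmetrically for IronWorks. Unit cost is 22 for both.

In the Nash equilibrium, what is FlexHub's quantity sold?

200.25

FlexHub's profit: π = (p_{FlexHub} − 22)(289 − 3p_{FlexHub} + 2p_{IronWorks}).
∂π/∂p_{FlexHub} = 355 − 6p_{FlexHub} + 2p_{IronWorks} = 0 ⇒ p_{FlexHub} = 355/6 + (1/3)p_{IronWorks}.
By symmetry p_{IronWorks} = p_{FlexHub}; substituting into the reaction function, (2/3)p_{FlexHub} = 355/6 and p_{FlexHub} = 88.75.
q_{FlexHub} = 289 − 3·88.75 + 2·88.75 = 200.25.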